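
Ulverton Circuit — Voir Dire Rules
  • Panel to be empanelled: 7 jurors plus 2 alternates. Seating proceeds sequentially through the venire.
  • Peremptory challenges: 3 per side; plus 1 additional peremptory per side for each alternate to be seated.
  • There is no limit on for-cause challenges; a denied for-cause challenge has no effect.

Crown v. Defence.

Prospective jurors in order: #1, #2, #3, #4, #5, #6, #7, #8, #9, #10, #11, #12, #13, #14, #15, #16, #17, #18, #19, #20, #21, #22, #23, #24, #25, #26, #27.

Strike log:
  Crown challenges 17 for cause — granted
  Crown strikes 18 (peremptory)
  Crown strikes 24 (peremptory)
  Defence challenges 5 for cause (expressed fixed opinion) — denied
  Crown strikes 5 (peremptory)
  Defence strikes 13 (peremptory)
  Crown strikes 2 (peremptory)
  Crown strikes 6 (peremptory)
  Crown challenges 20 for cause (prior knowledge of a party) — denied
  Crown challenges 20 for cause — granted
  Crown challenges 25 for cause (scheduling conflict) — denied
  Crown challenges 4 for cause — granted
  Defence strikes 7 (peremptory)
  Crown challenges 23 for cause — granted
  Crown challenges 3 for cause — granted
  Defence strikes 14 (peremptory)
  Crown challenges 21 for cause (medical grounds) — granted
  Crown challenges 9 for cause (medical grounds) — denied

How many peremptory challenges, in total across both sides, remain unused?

Crown allotment: 3 base + 1 × 2 alternates = 5. Defence allotment: 3 base + 1 × 2 alternates = 5.
Crown peremptories used: #18, #24, #5, #2, #6 — 5 (for-cause on #17, #20, #20, #25, #4, #23, #3, #21, #9 don't count).
Defence peremptories used: #13, #7, #14 — 3 (the for-cause on #5 doesn't count).
Remaining: (5 − 5) + (5 − 3) = 2.

2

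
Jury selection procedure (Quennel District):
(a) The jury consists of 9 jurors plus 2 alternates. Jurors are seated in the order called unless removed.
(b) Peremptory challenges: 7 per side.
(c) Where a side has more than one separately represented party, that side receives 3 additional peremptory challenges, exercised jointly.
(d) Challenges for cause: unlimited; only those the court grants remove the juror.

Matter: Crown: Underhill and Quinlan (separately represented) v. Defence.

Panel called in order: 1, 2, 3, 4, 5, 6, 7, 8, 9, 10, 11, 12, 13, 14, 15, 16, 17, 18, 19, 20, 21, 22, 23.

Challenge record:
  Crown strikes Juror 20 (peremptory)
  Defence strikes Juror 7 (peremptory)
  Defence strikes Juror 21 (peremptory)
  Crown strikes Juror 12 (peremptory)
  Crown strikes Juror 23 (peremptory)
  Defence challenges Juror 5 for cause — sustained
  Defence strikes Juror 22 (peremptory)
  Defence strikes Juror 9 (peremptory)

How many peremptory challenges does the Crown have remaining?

7

Crown allotment: 7 base + 3 multi-party = 10.
Crown peremptories used: #20, #12, #23 — 3.
Remaining: 10 − 3 = 7.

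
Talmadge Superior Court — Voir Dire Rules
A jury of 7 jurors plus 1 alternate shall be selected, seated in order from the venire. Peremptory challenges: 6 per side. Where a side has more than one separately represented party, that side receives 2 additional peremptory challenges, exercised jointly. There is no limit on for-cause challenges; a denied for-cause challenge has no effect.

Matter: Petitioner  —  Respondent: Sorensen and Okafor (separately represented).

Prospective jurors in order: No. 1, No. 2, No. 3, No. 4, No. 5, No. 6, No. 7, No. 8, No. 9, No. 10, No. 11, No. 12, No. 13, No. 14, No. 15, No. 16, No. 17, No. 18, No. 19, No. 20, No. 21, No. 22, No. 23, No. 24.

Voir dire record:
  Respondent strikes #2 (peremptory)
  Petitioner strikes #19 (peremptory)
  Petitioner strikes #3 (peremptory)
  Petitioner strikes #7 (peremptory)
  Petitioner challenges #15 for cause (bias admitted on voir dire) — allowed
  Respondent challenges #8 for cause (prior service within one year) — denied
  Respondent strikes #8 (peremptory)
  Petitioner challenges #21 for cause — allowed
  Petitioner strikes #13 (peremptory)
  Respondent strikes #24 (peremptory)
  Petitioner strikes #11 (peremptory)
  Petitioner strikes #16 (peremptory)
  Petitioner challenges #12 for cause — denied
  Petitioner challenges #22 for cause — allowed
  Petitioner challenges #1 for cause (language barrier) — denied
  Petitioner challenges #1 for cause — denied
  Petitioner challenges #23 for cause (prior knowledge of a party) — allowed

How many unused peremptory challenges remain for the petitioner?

Petitioner allotment: 6.
Petitioner peremptories used: #19, #3, #7, #13, #11, #16 — 6 (for-cause on #15, #21, #12, #22, #1, #1, #23 don't count).
Remaining: 6 − 6 = 0.

0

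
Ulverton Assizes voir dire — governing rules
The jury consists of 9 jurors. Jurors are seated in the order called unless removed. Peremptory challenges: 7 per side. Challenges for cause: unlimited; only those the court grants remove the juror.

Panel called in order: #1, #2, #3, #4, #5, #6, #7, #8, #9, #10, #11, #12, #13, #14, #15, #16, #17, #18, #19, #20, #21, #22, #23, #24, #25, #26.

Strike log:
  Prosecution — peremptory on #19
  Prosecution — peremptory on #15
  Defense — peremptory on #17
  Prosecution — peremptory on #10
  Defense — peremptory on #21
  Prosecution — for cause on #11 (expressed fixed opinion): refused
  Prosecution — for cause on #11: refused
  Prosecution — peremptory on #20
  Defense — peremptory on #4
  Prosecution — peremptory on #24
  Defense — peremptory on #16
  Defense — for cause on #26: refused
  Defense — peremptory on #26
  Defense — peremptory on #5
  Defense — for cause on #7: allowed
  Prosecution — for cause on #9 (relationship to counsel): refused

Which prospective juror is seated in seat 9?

Removed: #4, #5, #7, #10, #15, #16, #17, #19, #20, #21, #24, #26. (#9, #11 stay — for-cause denied.)
Seating in order: seats 1–9 → #1, #2, #3, #6, #8, #9, #11, #12, #13.
So seat 9 is #13.

13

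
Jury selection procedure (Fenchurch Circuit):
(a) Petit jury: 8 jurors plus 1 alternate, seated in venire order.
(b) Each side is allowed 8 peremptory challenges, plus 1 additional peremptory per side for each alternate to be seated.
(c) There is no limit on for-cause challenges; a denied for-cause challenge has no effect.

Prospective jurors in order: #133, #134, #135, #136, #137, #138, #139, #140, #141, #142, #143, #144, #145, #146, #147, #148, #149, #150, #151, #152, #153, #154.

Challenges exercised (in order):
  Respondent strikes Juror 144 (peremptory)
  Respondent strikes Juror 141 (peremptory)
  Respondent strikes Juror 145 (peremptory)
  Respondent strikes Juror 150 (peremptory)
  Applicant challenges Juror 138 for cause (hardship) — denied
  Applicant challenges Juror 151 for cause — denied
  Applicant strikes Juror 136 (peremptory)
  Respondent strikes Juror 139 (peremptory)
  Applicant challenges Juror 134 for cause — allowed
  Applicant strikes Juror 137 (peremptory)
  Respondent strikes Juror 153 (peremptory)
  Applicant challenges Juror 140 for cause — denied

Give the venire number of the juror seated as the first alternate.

Removed: #134, #136, #137, #139, #141, #144, #145, #150, #153. (#138, #140, #151 stay — for-cause denied.)
Filling seats in venire order through position 9: #133, #135, #138, #140, #142, #143, #146, #147, #148.
So alternate 1 is #148.

148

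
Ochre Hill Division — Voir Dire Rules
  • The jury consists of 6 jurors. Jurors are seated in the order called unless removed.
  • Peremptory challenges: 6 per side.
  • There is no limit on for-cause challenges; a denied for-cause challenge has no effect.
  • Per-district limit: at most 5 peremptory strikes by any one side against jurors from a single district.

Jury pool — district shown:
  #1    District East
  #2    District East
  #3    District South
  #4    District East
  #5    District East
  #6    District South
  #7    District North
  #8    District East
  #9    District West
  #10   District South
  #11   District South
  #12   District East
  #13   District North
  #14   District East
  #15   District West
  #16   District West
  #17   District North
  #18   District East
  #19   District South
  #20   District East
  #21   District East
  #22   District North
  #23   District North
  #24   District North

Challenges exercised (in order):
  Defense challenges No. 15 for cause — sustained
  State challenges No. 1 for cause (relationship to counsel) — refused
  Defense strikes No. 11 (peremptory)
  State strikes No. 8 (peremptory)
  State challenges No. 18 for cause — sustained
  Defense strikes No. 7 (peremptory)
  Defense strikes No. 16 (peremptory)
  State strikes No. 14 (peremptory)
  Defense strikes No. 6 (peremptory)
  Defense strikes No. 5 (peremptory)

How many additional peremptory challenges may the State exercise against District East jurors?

3

State peremptories so far: #8, #14 — 2 of 6 used, 4 left overall.
Against District East: #8, #14 — 2 used; per-district cap 5 leaves 3.
Binding limit: min(4, 3) = 3.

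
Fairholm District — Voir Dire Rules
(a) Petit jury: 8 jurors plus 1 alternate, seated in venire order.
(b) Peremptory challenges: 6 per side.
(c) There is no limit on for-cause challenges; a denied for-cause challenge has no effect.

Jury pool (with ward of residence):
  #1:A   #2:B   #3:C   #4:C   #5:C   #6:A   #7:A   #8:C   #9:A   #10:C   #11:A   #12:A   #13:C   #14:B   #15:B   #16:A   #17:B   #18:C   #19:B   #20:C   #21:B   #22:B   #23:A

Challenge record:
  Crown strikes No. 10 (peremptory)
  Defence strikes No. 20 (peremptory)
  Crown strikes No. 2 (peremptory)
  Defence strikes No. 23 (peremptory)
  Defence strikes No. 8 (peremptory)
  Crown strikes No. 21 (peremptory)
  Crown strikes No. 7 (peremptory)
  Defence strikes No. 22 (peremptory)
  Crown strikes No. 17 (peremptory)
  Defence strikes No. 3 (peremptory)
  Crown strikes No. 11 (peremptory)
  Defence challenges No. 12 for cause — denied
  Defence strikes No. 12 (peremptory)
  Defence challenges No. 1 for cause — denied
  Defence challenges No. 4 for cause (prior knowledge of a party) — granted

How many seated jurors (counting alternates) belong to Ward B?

Removed: #2, #3, #4, #7, #8, #10, #11, #12, #17, #20, #21, #22, #23.
Seated (9 incl. alternates): #1, #5, #6, #9, #13, #14, #15, #16, #18.
Of those, in Ward B: #14, #15 → 2.

2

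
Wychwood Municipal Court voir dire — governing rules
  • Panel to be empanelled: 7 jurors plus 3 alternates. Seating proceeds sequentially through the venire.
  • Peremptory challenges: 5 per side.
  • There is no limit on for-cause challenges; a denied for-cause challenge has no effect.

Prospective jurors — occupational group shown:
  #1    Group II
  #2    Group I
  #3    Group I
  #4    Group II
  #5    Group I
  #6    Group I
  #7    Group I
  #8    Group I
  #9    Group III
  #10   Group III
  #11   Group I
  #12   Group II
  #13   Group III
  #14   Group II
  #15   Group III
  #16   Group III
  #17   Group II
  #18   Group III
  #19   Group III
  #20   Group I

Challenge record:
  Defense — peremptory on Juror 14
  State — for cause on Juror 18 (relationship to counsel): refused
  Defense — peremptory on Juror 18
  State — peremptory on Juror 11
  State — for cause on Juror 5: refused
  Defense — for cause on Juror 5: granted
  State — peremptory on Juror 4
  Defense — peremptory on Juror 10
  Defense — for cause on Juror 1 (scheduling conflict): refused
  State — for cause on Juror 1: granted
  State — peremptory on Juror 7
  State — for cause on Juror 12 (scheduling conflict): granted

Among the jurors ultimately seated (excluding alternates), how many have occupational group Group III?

Removed: #1, #4, #5, #7, #10, #11, #12, #14, #18.
Seated jurors 1–7: #2, #3, #6, #8, #9, #13, #15 (alternates #16, #17, #19 not counted).
Of those, in Group III: #9, #13, #15 → 3.

3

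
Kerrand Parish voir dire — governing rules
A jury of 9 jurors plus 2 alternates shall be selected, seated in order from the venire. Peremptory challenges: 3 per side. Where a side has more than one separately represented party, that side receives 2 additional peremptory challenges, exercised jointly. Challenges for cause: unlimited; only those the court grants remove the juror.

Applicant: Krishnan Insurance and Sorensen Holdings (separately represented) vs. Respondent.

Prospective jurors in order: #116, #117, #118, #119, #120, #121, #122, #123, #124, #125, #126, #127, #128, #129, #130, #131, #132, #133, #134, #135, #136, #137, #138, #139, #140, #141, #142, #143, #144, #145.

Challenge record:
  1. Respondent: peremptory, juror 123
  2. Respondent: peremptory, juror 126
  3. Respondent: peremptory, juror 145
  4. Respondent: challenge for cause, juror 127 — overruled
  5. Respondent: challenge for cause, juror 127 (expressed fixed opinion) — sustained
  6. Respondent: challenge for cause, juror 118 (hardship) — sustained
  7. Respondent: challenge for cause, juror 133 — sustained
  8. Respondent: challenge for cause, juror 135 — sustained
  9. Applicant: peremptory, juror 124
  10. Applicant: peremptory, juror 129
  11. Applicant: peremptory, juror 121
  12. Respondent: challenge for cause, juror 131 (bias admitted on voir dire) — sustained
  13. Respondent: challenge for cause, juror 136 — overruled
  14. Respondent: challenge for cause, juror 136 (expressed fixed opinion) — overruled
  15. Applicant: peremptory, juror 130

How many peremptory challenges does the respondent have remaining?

Respondent allotment: 3.
Respondent peremptories used: #123, #126, #145 — 3 (for-cause on #127, #127, #118, #133, #135, #131, #136, #136 don't count).
Remaining: 3 − 3 = 0.

0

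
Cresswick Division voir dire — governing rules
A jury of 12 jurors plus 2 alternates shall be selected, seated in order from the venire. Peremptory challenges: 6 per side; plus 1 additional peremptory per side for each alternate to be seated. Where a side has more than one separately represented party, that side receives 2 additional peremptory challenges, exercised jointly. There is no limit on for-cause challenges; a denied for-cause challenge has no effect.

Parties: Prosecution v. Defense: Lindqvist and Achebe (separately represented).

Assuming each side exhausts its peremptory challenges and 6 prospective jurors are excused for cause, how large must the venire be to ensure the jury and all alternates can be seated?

Seats to fill: 12 + 2 alternates = 14.
Peremptories — Prosecution: 6 + 1×2 = 8; Defense: 6 + 1×2 + 2 = 10; total 18.
For-cause removals: 6.
Minimum venire: 14 + 18 + 6 = 38.

38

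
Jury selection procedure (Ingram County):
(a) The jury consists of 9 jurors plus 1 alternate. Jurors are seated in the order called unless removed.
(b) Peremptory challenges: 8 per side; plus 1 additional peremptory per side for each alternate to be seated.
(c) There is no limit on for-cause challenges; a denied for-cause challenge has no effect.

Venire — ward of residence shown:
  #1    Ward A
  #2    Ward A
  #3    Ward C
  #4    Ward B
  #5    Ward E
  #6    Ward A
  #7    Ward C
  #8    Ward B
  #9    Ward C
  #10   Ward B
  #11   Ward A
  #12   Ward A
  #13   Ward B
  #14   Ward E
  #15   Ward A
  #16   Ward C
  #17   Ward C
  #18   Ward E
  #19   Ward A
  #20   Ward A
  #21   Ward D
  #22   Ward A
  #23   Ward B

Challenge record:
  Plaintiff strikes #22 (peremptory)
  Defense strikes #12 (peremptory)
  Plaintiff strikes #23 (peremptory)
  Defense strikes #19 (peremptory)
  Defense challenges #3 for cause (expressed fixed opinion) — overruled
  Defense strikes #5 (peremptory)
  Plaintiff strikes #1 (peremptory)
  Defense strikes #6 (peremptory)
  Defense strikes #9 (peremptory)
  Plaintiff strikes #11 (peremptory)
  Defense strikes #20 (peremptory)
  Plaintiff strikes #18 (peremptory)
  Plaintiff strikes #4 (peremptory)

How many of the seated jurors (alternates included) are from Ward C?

4

Removed: #1, #4, #5, #6, #9, #11, #12, #18, #19, #20, #22, #23.
Seated (10 incl. alternates): #2, #3, #7, #8, #10, #13, #14, #15, #16, #17.
Of those, in Ward C: #3, #7, #16, #17 → 4.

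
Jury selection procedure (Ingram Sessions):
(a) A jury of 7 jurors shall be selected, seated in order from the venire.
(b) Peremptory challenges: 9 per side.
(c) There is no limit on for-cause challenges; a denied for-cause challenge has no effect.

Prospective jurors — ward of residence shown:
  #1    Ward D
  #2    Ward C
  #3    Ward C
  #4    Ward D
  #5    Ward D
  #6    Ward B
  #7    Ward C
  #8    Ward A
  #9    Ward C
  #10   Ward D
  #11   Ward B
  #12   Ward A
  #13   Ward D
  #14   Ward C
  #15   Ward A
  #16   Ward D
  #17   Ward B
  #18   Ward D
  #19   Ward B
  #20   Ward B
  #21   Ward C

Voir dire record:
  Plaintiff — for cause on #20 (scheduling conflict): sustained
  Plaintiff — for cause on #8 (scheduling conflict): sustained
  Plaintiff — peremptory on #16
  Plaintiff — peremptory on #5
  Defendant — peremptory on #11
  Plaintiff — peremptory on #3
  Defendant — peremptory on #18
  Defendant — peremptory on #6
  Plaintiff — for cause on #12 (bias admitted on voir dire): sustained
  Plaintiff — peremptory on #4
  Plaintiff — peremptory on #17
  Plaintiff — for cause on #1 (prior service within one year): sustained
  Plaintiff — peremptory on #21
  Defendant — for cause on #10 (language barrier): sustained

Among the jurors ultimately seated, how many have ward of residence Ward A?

1

Removed: #1, #3, #4, #5, #6, #8, #10, #11, #12, #16, #17, #18, #20, #21.
Seated jurors 1–7: #2, #7, #9, #13, #14, #15, #19.
Of those, in Ward A: #15 → 1.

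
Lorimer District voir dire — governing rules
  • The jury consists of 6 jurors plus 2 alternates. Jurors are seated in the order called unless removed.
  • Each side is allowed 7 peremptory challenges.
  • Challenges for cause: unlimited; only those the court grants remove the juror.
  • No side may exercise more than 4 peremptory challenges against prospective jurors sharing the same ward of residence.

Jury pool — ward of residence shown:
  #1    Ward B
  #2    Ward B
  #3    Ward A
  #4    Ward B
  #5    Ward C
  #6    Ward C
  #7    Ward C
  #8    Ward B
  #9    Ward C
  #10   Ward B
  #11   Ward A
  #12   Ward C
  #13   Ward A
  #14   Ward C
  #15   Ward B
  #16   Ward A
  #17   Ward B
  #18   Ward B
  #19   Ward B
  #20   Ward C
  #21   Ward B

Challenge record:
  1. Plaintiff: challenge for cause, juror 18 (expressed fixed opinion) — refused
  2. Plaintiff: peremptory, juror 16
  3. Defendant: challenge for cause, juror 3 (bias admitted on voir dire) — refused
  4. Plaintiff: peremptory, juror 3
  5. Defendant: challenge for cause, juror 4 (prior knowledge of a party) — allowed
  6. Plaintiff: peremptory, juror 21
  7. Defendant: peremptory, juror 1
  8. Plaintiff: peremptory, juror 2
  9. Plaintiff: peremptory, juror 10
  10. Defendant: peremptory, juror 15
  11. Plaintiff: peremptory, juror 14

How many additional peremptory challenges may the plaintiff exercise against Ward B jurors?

1

Plaintiff peremptories so far: #16, #3, #21, #2, #10, #14 — 6 of 7 used, 1 left overall.
Against Ward B: #21, #2, #10 — 3 used; per-ward cap 4 leaves 1.
Binding limit: min(1, 1) = 1.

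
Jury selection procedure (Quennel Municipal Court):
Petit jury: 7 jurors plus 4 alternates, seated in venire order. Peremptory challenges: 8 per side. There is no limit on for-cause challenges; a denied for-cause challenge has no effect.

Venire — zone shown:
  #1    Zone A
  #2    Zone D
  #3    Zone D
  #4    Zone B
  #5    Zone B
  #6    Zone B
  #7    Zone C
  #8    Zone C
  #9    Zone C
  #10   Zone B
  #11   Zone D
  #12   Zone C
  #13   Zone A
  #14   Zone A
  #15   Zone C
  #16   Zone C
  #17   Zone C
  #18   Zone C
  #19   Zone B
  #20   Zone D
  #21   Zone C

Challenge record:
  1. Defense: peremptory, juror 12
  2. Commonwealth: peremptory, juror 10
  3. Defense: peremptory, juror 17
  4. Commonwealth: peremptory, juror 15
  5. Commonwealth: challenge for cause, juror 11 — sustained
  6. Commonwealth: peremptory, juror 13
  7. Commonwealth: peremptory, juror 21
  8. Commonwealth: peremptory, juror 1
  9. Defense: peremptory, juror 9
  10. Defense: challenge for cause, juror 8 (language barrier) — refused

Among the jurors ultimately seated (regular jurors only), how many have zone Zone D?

Removed: #1, #9, #10, #11, #12, #13, #15, #17, #21.
Seated jurors 1–7: #2, #3, #4, #5, #6, #7, #8 (alternates #14, #16, #18, #19 not counted).
Of those, in Zone D: #2, #3 → 2.

2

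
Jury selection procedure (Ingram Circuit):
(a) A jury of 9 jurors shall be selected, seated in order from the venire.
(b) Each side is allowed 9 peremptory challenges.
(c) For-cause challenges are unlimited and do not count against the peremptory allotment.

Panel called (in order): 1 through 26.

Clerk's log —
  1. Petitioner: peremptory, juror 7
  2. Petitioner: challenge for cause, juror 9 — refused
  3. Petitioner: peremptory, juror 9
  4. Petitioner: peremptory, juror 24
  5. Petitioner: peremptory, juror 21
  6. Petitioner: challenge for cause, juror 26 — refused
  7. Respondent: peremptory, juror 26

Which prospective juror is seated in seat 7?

Removed: #7, #9, #21, #24, #26.
Filling seats in venire order through position 7: #1, #2, #3, #4, #5, #6, #8.
So seat 7 is #8.

8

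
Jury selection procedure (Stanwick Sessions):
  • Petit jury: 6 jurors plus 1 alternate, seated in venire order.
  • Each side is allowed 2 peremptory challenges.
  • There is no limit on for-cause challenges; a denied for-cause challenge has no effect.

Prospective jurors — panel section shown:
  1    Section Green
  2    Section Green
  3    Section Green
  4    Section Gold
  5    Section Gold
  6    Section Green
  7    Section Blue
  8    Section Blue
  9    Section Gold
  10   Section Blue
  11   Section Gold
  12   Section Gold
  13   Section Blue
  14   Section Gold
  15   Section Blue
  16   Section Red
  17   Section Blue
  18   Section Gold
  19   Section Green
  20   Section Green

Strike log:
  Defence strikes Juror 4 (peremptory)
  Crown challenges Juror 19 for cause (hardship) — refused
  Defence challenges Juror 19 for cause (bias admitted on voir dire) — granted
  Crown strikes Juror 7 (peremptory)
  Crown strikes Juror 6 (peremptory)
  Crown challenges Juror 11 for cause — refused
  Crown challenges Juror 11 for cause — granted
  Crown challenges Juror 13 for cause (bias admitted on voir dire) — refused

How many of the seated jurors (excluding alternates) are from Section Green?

Removed: #4, #6, #7, #11, #19.
Seated jurors 1–6: #1, #2, #3, #5, #8, #9 (alternates #10 not counted).
Of those, in Section Green: #1, #2, #3 → 3.

3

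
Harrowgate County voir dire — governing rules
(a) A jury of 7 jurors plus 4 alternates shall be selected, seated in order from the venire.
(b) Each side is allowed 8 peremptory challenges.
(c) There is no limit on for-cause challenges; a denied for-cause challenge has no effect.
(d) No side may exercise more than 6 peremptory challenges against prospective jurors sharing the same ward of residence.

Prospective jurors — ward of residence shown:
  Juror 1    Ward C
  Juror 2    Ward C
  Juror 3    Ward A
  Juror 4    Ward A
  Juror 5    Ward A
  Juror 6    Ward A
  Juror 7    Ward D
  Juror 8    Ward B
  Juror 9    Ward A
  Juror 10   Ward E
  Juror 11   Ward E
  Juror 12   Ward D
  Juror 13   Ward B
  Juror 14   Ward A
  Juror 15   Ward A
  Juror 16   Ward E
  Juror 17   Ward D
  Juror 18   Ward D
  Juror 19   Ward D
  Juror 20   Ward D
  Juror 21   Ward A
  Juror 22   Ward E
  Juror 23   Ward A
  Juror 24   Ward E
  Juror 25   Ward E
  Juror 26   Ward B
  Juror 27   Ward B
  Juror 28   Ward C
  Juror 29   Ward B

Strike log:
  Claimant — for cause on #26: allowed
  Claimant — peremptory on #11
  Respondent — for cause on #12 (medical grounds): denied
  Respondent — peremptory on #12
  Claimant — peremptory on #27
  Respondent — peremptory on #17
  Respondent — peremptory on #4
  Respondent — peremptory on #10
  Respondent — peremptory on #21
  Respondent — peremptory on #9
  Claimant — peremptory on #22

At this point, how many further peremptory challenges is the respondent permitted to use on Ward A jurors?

Respondent peremptories so far: #12, #17, #4, #10, #21, #9 — 6 of 8 used, 2 left overall.
Against Ward A: #4, #21, #9 — 3 used; per-ward cap 6 leaves 3.
Binding limit: min(2, 3) = 2.

2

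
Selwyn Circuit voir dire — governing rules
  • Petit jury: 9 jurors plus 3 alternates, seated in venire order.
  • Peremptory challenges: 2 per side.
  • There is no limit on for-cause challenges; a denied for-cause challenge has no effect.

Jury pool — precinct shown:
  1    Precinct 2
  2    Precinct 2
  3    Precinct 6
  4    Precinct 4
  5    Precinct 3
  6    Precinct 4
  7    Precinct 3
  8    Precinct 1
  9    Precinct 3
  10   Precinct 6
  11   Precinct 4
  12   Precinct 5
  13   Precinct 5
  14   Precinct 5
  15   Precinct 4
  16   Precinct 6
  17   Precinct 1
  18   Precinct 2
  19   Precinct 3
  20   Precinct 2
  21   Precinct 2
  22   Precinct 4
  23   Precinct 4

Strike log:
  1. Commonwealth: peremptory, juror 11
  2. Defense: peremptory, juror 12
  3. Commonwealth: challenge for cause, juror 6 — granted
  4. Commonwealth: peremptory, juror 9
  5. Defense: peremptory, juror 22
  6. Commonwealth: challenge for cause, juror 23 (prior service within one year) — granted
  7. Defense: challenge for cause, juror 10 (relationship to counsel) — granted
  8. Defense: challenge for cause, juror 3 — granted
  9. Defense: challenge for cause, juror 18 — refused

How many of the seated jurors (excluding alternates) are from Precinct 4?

2

Removed: #3, #6, #9, #10, #11, #12, #22, #23.
Seated jurors 1–9: #1, #2, #4, #5, #7, #8, #13, #14, #15 (alternates #16, #17, #18 not counted).
Of those, in Precinct 4: #4, #15 → 2.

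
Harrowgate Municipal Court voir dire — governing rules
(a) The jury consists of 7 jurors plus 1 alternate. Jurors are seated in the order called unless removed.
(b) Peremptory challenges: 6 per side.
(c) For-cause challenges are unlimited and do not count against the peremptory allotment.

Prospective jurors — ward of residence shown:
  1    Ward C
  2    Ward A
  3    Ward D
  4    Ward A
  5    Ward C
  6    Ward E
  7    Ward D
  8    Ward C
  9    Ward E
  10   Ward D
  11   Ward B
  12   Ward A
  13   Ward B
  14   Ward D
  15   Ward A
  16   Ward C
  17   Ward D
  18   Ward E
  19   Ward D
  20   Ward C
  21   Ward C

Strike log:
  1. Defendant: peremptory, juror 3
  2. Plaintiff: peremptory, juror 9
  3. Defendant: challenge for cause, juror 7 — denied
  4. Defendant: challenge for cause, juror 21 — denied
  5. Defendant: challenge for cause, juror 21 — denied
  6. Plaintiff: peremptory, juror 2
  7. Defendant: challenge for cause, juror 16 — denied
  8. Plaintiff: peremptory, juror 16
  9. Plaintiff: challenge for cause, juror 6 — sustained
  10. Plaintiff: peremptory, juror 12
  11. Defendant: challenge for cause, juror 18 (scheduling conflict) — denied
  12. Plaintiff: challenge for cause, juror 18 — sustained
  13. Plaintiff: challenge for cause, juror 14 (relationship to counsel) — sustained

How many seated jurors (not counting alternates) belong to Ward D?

Removed: #2, #3, #6, #9, #12, #14, #16, #18.
Seated jurors 1–7: #1, #4, #5, #7, #8, #10, #11 (alternates #13 not counted).
Of those, in Ward D: #7, #10 → 2.

2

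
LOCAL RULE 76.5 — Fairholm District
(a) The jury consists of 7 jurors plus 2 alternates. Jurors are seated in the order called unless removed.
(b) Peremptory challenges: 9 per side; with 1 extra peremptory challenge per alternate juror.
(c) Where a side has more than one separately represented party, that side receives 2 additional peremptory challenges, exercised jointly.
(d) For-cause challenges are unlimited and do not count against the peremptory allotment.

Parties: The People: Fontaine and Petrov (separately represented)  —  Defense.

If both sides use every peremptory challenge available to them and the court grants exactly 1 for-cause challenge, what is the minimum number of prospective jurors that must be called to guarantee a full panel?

Seats to fill: 7 + 2 alternates = 9.
Peremptories — The People: 9 + 1×2 + 2 = 13; Defense: 9 + 1×2 = 11; total 24.
For-cause removals: 1.
Minimum venire: 9 + 24 + 1 = 34.

34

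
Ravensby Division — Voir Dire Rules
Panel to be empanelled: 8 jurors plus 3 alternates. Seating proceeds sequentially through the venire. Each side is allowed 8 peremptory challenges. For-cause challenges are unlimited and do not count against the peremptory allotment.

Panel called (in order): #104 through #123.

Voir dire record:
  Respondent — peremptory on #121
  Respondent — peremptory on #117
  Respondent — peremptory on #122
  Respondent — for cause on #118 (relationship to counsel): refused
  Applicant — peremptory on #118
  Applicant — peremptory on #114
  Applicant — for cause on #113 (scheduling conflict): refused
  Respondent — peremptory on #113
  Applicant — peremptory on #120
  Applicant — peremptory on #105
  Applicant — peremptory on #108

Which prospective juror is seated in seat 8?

115

Removed: #105, #108, #113, #114, #117, #118, #120, #121, #122.
Seating in order: seats 1–8 → #104, #106, #107, #109, #110, #111, #112, #115; alternates → #116, #119, #123.
So seat 8 is #115.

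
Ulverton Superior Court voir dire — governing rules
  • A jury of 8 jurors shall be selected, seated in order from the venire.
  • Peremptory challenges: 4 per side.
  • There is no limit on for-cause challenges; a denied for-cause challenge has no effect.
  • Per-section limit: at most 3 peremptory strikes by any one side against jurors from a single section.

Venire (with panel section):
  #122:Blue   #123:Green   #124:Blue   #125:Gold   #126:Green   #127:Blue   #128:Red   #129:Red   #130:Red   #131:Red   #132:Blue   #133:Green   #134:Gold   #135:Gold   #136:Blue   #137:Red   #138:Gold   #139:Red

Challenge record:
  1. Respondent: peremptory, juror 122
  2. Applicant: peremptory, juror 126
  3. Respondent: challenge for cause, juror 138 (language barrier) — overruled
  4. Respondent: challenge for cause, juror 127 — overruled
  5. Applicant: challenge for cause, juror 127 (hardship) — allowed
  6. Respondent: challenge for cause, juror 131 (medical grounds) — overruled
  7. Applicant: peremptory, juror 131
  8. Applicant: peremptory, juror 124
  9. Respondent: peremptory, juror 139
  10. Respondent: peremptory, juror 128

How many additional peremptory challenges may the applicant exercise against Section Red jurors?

1

Applicant peremptories so far: #126, #131, #124 — 3 of 4 used, 1 left overall.
Against Section Red: #131 — 1 used; per-section cap 3 leaves 2.
Binding limit: min(1, 2) = 1.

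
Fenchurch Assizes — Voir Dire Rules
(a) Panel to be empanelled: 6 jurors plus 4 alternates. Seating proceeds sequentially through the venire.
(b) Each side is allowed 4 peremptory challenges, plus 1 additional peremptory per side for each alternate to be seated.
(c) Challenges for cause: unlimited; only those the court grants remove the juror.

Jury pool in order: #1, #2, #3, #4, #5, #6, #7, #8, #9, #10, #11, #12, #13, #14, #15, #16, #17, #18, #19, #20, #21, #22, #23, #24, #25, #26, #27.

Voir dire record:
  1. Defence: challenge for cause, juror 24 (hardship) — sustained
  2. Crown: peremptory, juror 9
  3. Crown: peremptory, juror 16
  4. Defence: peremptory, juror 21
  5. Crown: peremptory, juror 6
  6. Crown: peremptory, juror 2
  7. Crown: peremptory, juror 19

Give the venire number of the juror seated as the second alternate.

11

Removed: #2, #6, #9, #16, #19, #21, #24.
Filling seats in venire order through position 8: #1, #3, #4, #5, #7, #8, #10, #11.
So alternate 2 is #11.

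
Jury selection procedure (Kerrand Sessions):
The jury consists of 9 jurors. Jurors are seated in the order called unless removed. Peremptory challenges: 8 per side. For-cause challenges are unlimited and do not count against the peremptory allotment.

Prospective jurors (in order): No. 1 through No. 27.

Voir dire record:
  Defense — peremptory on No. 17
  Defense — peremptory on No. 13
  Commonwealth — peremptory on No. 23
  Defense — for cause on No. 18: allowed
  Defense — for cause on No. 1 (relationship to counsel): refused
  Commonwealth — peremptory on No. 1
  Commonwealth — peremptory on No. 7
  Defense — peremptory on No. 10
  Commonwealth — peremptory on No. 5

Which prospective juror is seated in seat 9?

Removed: #1, #5, #7, #10, #13, #17, #18, #23.
Seating in order: seats 1–9 → #2, #3, #4, #6, #8, #9, #11, #12, #14.
So seat 9 is #14.

14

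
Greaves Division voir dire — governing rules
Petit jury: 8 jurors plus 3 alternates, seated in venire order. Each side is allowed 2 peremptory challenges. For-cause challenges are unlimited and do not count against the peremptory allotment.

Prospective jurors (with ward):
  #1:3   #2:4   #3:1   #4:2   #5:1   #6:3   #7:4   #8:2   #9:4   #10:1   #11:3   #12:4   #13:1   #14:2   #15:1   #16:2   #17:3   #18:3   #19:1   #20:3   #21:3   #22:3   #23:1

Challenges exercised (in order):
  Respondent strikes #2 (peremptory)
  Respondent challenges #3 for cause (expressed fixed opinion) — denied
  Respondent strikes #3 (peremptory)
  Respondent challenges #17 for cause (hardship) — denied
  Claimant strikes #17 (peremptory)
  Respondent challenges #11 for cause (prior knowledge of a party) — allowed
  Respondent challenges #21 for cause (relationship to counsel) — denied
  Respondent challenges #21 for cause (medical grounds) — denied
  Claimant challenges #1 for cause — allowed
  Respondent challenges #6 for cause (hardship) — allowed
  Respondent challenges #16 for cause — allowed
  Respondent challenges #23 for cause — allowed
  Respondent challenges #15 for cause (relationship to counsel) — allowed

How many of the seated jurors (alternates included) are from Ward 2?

3

Removed: #1, #2, #3, #6, #11, #15, #16, #17, #23.
Seated (11 incl. alternates): #4, #5, #7, #8, #9, #10, #12, #13, #14, #18, #19.
Of those, in Ward 2: #4, #8, #14 → 3.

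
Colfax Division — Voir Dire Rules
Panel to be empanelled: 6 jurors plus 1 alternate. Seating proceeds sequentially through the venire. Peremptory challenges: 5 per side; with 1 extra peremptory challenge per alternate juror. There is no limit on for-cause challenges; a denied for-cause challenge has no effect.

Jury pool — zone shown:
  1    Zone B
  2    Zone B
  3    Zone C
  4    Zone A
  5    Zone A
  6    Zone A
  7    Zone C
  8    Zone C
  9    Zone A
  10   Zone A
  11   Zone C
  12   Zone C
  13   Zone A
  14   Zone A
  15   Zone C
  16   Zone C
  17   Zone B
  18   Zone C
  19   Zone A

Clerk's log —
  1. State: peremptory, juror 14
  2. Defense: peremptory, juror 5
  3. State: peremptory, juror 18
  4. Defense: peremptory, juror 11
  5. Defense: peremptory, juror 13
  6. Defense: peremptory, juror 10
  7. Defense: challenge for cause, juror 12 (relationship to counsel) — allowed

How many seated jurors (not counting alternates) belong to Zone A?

Removed: #5, #10, #11, #12, #13, #14, #18.
Seated jurors 1–6: #1, #2, #3, #4, #6, #7 (alternates #8 not counted).
Of those, in Zone A: #4, #6 → 2.

2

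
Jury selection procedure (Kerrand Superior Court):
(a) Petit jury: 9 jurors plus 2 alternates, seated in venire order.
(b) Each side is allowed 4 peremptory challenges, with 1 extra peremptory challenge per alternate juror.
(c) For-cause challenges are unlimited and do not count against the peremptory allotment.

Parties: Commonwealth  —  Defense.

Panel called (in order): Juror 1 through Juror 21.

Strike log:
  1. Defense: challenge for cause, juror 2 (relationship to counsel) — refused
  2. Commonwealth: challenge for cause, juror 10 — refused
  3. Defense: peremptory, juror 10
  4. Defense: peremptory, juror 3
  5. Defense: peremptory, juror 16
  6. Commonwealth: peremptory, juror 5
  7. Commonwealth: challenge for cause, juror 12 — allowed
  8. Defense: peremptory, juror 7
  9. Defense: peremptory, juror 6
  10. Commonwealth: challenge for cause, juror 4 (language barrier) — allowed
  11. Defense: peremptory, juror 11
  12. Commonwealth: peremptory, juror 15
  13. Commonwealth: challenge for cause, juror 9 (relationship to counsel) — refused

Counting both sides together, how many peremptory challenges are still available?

4

Commonwealth allotment: 4 base + 1 × 2 alternates = 6. Defense allotment: 4 base + 1 × 2 alternates = 6.
Commonwealth peremptories used: #5, #15 — 2 (for-cause on #10, #12, #4, #9 don't count).
Defense peremptories used: #10, #3, #16, #7, #6, #11 — 6 (the for-cause on #2 doesn't count).
Remaining: (6 − 2) + (6 − 6) = 4.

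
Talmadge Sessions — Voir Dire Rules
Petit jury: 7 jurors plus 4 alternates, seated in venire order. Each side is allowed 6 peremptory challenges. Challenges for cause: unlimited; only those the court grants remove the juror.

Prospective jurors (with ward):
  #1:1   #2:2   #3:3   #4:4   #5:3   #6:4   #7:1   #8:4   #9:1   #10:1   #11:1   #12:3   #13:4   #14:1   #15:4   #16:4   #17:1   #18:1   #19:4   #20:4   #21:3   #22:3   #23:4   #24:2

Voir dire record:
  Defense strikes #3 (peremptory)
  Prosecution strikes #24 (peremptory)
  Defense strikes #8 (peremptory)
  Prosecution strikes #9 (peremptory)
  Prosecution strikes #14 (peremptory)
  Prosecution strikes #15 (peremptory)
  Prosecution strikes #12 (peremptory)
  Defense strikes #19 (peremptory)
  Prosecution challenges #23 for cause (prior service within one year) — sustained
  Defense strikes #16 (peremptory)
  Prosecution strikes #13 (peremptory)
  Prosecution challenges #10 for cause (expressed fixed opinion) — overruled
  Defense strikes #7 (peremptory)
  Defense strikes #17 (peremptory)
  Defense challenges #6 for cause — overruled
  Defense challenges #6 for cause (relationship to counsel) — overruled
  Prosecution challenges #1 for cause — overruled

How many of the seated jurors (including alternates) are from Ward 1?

Removed: #3, #7, #8, #9, #12, #13, #14, #15, #16, #17, #19, #23, #24.
Seated (11 incl. alternates): #1, #2, #4, #5, #6, #10, #11, #18, #20, #21, #22.
Of those, in Ward 1: #1, #10, #11, #18 → 4.

4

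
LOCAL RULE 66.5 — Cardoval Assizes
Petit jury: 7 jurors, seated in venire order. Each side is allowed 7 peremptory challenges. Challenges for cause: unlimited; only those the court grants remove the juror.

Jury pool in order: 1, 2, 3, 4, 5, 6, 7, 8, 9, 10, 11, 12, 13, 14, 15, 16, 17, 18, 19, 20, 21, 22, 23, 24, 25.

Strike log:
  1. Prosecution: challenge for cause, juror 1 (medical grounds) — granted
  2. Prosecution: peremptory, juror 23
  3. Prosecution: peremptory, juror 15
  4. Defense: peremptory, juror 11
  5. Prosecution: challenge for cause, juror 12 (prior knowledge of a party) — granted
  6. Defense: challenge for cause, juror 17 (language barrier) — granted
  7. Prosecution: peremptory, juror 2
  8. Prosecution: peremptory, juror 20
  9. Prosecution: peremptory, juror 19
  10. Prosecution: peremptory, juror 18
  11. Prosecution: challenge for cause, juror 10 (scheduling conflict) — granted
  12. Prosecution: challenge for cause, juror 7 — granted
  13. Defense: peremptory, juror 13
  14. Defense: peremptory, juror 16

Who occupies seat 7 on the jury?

Removed: #1, #2, #7, #10, #11, #12, #13, #15, #16, #17, #18, #19, #20, #23.
Filling seats in venire order through position 7: #3, #4, #5, #6, #8, #9, #14.
So seat 7 is #14.

14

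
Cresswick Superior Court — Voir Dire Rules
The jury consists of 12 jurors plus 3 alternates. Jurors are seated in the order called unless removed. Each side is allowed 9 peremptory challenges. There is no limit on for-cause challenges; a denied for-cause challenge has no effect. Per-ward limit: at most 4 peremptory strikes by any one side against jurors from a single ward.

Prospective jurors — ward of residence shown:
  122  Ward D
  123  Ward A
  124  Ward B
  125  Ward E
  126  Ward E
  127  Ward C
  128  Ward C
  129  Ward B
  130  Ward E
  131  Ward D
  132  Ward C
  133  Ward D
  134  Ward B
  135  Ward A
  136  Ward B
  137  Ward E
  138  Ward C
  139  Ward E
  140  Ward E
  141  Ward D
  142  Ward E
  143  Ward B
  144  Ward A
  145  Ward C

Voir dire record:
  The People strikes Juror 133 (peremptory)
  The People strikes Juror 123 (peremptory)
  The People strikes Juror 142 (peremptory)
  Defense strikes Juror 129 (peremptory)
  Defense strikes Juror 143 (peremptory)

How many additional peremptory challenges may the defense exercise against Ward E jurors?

Defense peremptories so far: #129, #143 — 2 of 9 used, 7 left overall.
Against Ward E: none yet — per-ward cap 4 leaves 4.
Binding limit: min(7, 4) = 4.

4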